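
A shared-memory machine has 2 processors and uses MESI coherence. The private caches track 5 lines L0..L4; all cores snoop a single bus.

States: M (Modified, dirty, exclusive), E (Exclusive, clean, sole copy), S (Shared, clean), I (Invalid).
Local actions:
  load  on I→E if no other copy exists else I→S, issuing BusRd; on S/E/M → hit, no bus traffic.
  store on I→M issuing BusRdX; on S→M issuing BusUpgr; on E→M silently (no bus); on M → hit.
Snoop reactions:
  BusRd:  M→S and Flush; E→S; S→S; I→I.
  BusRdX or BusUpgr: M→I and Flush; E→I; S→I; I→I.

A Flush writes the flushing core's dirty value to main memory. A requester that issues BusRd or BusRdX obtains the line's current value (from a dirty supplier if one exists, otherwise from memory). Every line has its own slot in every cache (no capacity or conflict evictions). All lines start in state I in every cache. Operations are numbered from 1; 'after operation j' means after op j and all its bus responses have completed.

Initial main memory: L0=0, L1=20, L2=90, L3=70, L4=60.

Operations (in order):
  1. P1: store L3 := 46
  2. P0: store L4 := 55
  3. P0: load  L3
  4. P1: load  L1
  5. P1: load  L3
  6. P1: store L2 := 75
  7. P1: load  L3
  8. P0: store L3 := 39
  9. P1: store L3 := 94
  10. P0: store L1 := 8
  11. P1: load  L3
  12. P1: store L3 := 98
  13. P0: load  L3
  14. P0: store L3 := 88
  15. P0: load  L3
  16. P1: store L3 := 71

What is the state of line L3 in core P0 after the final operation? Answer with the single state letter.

  op1 P1: store L3 := 46 → I/M on L3; bus BusRdX; mem=70
  op2 P0: store L4 := 55 → M/I on L4; bus BusRdX; mem=60
  op3 P0: load  L3 → S/S on L3; bus BusRd Flush; mem=46
  op4 P1: load  L1 → I/E on L1; bus BusRd; mem=20
  op5 P1: load  L3 → S/S on L3; bus (none); mem=46
  op6 P1: store L2 := 75 → I/M on L2; bus BusRdX; mem=90
  op7 P1: load  L3 → S/S on L3; bus (none); mem=46
  op8 P0: store L3 := 39 → M/I on L3; bus BusUpgr; mem=46
  op9 P1: store L3 := 94 → I/M on L3; bus BusRdX Flush; mem=39
  op10 P0: store L1 := 8 → M/I on L1; bus BusRdX; mem=20
  op11 P1: load  L3 → I/M on L3; bus (none); mem=39
  op12 P1: store L3 := 98 → I/M on L3; bus (none); mem=39
  op13 P0: load  L3 → S/S on L3; bus BusRd Flush; mem=98
  op14 P0: store L3 := 88 → M/I on L3; bus BusUpgr; mem=98
  op15 P0: load  L3 → M/I on L3; bus (none); mem=98
  op16 P1: store L3 := 71 → I/M on L3; bus BusRdX Flush; mem=88

state = I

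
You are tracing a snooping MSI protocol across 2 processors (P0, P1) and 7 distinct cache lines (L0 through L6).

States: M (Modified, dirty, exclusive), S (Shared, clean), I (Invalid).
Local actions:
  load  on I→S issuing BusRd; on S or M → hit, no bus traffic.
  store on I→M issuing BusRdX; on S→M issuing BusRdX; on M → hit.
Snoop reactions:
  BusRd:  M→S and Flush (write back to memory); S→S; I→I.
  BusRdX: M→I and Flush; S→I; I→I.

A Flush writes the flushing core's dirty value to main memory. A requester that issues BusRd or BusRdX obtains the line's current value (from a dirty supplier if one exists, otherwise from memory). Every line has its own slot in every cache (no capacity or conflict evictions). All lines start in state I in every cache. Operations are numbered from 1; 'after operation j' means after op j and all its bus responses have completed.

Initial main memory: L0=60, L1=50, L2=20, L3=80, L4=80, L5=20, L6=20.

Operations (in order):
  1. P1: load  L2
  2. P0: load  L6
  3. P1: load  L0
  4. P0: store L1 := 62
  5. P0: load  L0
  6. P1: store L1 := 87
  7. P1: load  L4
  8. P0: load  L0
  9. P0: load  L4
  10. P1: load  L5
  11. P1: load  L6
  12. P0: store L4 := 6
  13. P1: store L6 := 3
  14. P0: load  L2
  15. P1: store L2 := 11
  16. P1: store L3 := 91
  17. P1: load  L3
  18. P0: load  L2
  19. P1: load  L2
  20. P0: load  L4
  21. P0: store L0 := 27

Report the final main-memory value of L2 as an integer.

step 1: P1: load  L2  ⟶  IS  (L2)  txn=BusRd  M[L2]=20
step 2: P0: load  L6  ⟶  SI  (L6)  txn=BusRd  M[L6]=20
step 3: P1: load  L0  ⟶  IS  (L0)  txn=BusRd  M[L0]=60
step 4: P0: store L1 := 62  ⟶  MI  (L1)  txn=BusRdX  M[L1]=50
step 5: P0: load  L0  ⟶  SS  (L0)  txn=BusRd  M[L0]=60
step 6: P1: store L1 := 87  ⟶  IM  (L1)  txn=BusRdX+Flush  M[L1]=62
step 7: P1: load  L4  ⟶  IS  (L4)  txn=BusRd  M[L4]=80
step 8: P0: load  L0  ⟶  SS  (L0)  txn=∅  M[L0]=60
step 9: P0: load  L4  ⟶  SS  (L4)  txn=BusRd  M[L4]=80
step 10: P1: load  L5  ⟶  IS  (L5)  txn=BusRd  M[L5]=20
step 11: P1: load  L6  ⟶  SS  (L6)  txn=BusRd  M[L6]=20
step 12: P0: store L4 := 6  ⟶  MI  (L4)  txn=BusRdX  M[L4]=80
step 13: P1: store L6 := 3  ⟶  IM  (L6)  txn=BusRdX  M[L6]=20
step 14: P0: load  L2  ⟶  SS  (L2)  txn=BusRd  M[L2]=20
step 15: P1: store L2 := 11  ⟶  IM  (L2)  txn=BusRdX  M[L2]=20
step 16: P1: store L3 := 91  ⟶  IM  (L3)  txn=BusRdX  M[L3]=80
step 17: P1: load  L3  ⟶  IM  (L3)  txn=∅  M[L3]=80
step 18: P0: load  L2  ⟶  SS  (L2)  txn=BusRd+Flush  M[L2]=11
step 19: P1: load  L2  ⟶  SS  (L2)  txn=∅  M[L2]=11
step 20: P0: load  L4  ⟶  MI  (L4)  txn=∅  M[L4]=80
step 21: P0: store L0 := 27  ⟶  MI  (L0)  txn=BusRdX  M[L0]=60

memory[L2] = 11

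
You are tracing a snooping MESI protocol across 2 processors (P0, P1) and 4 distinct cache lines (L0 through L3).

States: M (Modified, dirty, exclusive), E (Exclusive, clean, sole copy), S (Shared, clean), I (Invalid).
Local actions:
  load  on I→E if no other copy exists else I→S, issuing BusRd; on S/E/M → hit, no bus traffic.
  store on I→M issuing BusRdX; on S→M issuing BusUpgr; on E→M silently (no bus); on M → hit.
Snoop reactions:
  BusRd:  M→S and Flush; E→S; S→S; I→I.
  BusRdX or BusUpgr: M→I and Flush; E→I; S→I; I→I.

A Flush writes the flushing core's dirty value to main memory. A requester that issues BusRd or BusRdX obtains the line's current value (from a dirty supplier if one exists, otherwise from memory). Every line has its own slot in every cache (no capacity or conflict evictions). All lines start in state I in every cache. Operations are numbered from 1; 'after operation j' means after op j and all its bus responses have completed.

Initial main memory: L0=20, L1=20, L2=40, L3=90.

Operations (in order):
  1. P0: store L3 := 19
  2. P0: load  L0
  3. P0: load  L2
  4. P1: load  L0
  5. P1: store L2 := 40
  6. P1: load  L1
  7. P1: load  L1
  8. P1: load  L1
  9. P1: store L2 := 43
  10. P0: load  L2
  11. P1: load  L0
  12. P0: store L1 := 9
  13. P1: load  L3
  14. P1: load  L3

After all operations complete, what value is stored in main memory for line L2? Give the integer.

memory[L2] = 43

  op1 P0: store L3 := 19 → M/I on L3; bus BusRdX; mem=90
  op2 P0: load  L0 → E/I on L0; bus BusRd; mem=20
  op3 P0: load  L2 → E/I on L2; bus BusRd; mem=40
  op4 P1: load  L0 → S/S on L0; bus BusRd; mem=20
  op5 P1: store L2 := 40 → I/M on L2; bus BusRdX; mem=40
  op6 P1: load  L1 → I/E on L1; bus BusRd; mem=20
  op7 P1: load  L1 → I/E on L1; bus (none); mem=20
  op8 P1: load  L1 → I/E on L1; bus (none); mem=20
  op9 P1: store L2 := 43 → I/M on L2; bus (none); mem=40
  op10 P0: load  L2 → S/S on L2; bus BusRd Flush; mem=43
  op11 P1: load  L0 → S/S on L0; bus (none); mem=20
  op12 P0: store L1 := 9 → M/I on L1; bus BusRdX; mem=20
  op13 P1: load  L3 → S/S on L3; bus BusRd Flush; mem=19
  op14 P1: load  L3 → S/S on L3; bus (none); mem=19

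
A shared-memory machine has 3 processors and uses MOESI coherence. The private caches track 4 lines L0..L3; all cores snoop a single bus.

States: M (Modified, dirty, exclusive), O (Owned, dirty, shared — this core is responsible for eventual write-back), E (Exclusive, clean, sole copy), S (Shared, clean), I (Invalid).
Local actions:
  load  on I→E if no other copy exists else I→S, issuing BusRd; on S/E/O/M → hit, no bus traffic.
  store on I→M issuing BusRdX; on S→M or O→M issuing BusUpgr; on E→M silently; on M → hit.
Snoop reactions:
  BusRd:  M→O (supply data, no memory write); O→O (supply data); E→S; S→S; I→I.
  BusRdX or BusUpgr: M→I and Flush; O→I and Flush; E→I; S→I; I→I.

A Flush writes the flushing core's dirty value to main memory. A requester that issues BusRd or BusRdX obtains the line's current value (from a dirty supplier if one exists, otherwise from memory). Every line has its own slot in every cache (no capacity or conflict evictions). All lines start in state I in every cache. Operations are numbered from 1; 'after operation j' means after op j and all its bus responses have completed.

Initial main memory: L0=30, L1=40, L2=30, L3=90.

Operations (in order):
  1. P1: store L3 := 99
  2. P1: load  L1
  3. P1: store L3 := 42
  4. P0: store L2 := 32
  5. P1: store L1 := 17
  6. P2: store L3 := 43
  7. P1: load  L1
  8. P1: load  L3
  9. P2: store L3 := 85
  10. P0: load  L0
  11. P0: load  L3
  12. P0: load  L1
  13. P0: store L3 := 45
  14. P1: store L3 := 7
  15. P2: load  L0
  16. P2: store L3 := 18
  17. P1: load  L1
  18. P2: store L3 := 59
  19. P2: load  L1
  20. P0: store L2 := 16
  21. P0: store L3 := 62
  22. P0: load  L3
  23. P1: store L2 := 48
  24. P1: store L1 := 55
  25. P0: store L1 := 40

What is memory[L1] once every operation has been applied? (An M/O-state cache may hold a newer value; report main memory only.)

memory[L1] = 55

[1] P1: store L3 := 99 | P0:I, P1:M(99), P2:I | bus: BusRdX
[2] P1: load  L1 | P0:I, P1:E(40), P2:I | bus: BusRd
[3] P1: store L3 := 42 | P0:I, P1:M(42), P2:I | bus: none
[4] P0: store L2 := 32 | P0:M(32), P1:I, P2:I | bus: BusRdX
[5] P1: store L1 := 17 | P0:I, P1:M(17), P2:I | bus: none
[6] P2: store L3 := 43 | P0:I, P1:I, P2:M(43) | bus: BusRdX,Flush
[7] P1: load  L1 | P0:I, P1:M(17), P2:I | bus: none
[8] P1: load  L3 | P0:I, P1:S(43), P2:O(43) | bus: BusRd
[9] P2: store L3 := 85 | P0:I, P1:I, P2:M(85) | bus: BusUpgr
[10] P0: load  L0 | P0:E(30), P1:I, P2:I | bus: BusRd
[11] P0: load  L3 | P0:S(85), P1:I, P2:O(85) | bus: BusRd
[12] P0: load  L1 | P0:S(17), P1:O(17), P2:I | bus: BusRd
[13] P0: store L3 := 45 | P0:M(45), P1:I, P2:I | bus: BusUpgr,Flush
[14] P1: store L3 := 7 | P0:I, P1:M(7), P2:I | bus: BusRdX,Flush
[15] P2: load  L0 | P0:S(30), P1:I, P2:S(30) | bus: BusRd
[16] P2: store L3 := 18 | P0:I, P1:I, P2:M(18) | bus: BusRdX,Flush
[17] P1: load  L1 | P0:S(17), P1:O(17), P2:I | bus: none
[18] P2: store L3 := 59 | P0:I, P1:I, P2:M(59) | bus: none
[19] P2: load  L1 | P0:S(17), P1:O(17), P2:S(17) | bus: BusRd
[20] P0: store L2 := 16 | P0:M(16), P1:I, P2:I | bus: none
[21] P0: store L3 := 62 | P0:M(62), P1:I, P2:I | bus: BusRdX,Flush
[22] P0: load  L3 | P0:M(62), P1:I, P2:I | bus: none
[23] P1: store L2 := 48 | P0:I, P1:M(48), P2:I | bus: BusRdX,Flush
[24] P1: store L1 := 55 | P0:I, P1:M(55), P2:I | bus: BusUpgr
[25] P0: store L1 := 40 | P0:M(40), P1:I, P2:I | bus: BusRdX,Flush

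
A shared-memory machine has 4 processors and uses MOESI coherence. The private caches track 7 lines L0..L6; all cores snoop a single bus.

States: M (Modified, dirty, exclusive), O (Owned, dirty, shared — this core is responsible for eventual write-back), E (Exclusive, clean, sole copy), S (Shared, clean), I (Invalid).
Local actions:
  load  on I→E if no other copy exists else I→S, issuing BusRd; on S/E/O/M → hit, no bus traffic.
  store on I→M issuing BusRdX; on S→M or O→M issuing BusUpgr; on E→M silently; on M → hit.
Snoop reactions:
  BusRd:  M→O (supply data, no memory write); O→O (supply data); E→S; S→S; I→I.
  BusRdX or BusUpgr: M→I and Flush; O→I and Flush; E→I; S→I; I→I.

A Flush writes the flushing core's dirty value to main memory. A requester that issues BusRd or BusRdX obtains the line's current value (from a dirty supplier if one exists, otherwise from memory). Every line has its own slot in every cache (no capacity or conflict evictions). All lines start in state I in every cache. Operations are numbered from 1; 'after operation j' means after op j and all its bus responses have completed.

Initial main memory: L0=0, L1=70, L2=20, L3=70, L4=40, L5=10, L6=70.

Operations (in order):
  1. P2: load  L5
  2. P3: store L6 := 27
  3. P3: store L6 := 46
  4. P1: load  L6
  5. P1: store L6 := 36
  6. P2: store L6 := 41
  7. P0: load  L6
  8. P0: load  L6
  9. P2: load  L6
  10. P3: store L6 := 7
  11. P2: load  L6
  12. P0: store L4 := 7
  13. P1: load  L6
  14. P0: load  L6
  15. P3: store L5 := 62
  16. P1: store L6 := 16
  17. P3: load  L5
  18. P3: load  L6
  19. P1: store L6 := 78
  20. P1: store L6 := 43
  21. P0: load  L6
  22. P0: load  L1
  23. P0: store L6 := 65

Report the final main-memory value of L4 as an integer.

step 1: P2: load  L5  ⟶  IIEI  (L5)  txn=BusRd  M[L5]=10
step 2: P3: store L6 := 27  ⟶  IIIM  (L6)  txn=BusRdX  M[L6]=70
step 3: P3: store L6 := 46  ⟶  IIIM  (L6)  txn=∅  M[L6]=70
step 4: P1: load  L6  ⟶  ISIO  (L6)  txn=BusRd  M[L6]=70
step 5: P1: store L6 := 36  ⟶  IMII  (L6)  txn=BusUpgr+Flush  M[L6]=46
step 6: P2: store L6 := 41  ⟶  IIMI  (L6)  txn=BusRdX+Flush  M[L6]=36
step 7: P0: load  L6  ⟶  SIOI  (L6)  txn=BusRd  M[L6]=36
step 8: P0: load  L6  ⟶  SIOI  (L6)  txn=∅  M[L6]=36
step 9: P2: load  L6  ⟶  SIOI  (L6)  txn=∅  M[L6]=36
step 10: P3: store L6 := 7  ⟶  IIIM  (L6)  txn=BusRdX+Flush  M[L6]=41
step 11: P2: load  L6  ⟶  IISO  (L6)  txn=BusRd  M[L6]=41
step 12: P0: store L4 := 7  ⟶  MIII  (L4)  txn=BusRdX  M[L4]=40
step 13: P1: load  L6  ⟶  ISSO  (L6)  txn=BusRd  M[L6]=41
step 14: P0: load  L6  ⟶  SSSO  (L6)  txn=BusRd  M[L6]=41
step 15: P3: store L5 := 62  ⟶  IIIM  (L5)  txn=BusRdX  M[L5]=10
step 16: P1: store L6 := 16  ⟶  IMII  (L6)  txn=BusUpgr+Flush  M[L6]=7
step 17: P3: load  L5  ⟶  IIIM  (L5)  txn=∅  M[L5]=10
step 18: P3: load  L6  ⟶  IOIS  (L6)  txn=BusRd  M[L6]=7
step 19: P1: store L6 := 78  ⟶  IMII  (L6)  txn=BusUpgr  M[L6]=7
step 20: P1: store L6 := 43  ⟶  IMII  (L6)  txn=∅  M[L6]=7
step 21: P0: load  L6  ⟶  SOII  (L6)  txn=BusRd  M[L6]=7
step 22: P0: load  L1  ⟶  EIII  (L1)  txn=BusRd  M[L1]=70
step 23: P0: store L6 := 65  ⟶  MIII  (L6)  txn=BusUpgr+Flush  M[L6]=43

memory[L4] = 40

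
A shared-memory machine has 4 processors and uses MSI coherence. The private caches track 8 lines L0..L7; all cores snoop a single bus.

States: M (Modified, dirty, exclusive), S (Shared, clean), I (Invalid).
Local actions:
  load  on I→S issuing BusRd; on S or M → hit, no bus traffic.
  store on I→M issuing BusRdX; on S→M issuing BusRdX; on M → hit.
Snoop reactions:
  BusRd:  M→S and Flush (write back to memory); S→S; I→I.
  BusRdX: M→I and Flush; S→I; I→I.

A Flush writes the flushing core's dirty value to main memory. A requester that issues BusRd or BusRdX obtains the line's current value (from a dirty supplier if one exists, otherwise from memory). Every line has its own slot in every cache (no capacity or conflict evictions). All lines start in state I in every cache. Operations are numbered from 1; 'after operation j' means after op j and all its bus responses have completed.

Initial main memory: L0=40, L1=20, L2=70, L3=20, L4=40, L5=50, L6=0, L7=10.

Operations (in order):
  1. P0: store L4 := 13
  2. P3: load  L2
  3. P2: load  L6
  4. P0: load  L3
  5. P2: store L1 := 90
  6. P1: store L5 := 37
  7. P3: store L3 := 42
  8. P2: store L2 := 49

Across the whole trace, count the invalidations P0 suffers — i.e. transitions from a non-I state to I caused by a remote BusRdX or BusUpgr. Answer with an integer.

invalidations = 1

[1] P0: store L4 := 13 | P0:M(13), P1:I, P2:I, P3:I | bus: BusRdX
[2] P3: load  L2 | P0:I, P1:I, P2:I, P3:S(70) | bus: BusRd
[3] P2: load  L6 | P0:I, P1:I, P2:S(0), P3:I | bus: BusRd
[4] P0: load  L3 | P0:S(20), P1:I, P2:I, P3:I | bus: BusRd
[5] P2: store L1 := 90 | P0:I, P1:I, P2:M(90), P3:I | bus: BusRdX
[6] P1: store L5 := 37 | P0:I, P1:M(37), P2:I, P3:I | bus: BusRdX
[7] P3: store L3 := 42 | P0:I, P1:I, P2:I, P3:M(42) | bus: BusRdX
[8] P2: store L2 := 49 | P0:I, P1:I, P2:M(49), P3:I | bus: BusRdX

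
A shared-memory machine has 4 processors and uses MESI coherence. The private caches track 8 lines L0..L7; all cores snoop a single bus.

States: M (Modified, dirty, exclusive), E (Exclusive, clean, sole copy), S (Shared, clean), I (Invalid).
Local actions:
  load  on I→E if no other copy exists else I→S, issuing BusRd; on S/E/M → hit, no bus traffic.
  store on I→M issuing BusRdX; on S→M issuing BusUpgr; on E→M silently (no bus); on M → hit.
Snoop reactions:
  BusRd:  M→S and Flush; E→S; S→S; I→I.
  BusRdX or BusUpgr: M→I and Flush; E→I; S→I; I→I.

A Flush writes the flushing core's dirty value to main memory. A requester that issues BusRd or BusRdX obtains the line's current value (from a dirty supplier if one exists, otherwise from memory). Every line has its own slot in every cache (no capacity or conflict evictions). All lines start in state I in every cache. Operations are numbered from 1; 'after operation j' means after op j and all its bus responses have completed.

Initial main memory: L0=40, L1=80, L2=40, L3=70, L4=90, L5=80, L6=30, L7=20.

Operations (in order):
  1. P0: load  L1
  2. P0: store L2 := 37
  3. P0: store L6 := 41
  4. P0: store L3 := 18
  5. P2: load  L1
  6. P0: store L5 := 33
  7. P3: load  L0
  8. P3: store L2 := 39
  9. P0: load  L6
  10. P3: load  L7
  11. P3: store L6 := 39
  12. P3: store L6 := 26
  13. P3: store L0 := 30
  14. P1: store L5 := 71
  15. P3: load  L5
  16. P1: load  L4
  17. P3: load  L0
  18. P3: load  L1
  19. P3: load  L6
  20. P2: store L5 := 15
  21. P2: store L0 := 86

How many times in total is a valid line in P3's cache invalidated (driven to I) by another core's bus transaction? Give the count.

step 1: P0: load  L1  ⟶  EIII  (L1)  txn=BusRd  M[L1]=80
step 2: P0: store L2 := 37  ⟶  MIII  (L2)  txn=BusRdX  M[L2]=40
step 3: P0: store L6 := 41  ⟶  MIII  (L6)  txn=BusRdX  M[L6]=30
step 4: P0: store L3 := 18  ⟶  MIII  (L3)  txn=BusRdX  M[L3]=70
step 5: P2: load  L1  ⟶  SISI  (L1)  txn=BusRd  M[L1]=80
step 6: P0: store L5 := 33  ⟶  MIII  (L5)  txn=BusRdX  M[L5]=80
step 7: P3: load  L0  ⟶  IIIE  (L0)  txn=BusRd  M[L0]=40
step 8: P3: store L2 := 39  ⟶  IIIM  (L2)  txn=BusRdX+Flush  M[L2]=37
step 9: P0: load  L6  ⟶  MIII  (L6)  txn=∅  M[L6]=30
step 10: P3: load  L7  ⟶  IIIE  (L7)  txn=BusRd  M[L7]=20
step 11: P3: store L6 := 39  ⟶  IIIM  (L6)  txn=BusRdX+Flush  M[L6]=41
step 12: P3: store L6 := 26  ⟶  IIIM  (L6)  txn=∅  M[L6]=41
step 13: P3: store L0 := 30  ⟶  IIIM  (L0)  txn=∅  M[L0]=40
step 14: P1: store L5 := 71  ⟶  IMII  (L5)  txn=BusRdX+Flush  M[L5]=33
step 15: P3: load  L5  ⟶  ISIS  (L5)  txn=BusRd+Flush  M[L5]=71
step 16: P1: load  L4  ⟶  IEII  (L4)  txn=BusRd  M[L4]=90
step 17: P3: load  L0  ⟶  IIIM  (L0)  txn=∅  M[L0]=40
step 18: P3: load  L1  ⟶  SISS  (L1)  txn=BusRd  M[L1]=80
step 19: P3: load  L6  ⟶  IIIM  (L6)  txn=∅  M[L6]=41
step 20: P2: store L5 := 15  ⟶  IIMI  (L5)  txn=BusRdX  M[L5]=71
step 21: P2: store L0 := 86  ⟶  IIMI  (L0)  txn=BusRdX+Flush  M[L0]=30

invalidations = 2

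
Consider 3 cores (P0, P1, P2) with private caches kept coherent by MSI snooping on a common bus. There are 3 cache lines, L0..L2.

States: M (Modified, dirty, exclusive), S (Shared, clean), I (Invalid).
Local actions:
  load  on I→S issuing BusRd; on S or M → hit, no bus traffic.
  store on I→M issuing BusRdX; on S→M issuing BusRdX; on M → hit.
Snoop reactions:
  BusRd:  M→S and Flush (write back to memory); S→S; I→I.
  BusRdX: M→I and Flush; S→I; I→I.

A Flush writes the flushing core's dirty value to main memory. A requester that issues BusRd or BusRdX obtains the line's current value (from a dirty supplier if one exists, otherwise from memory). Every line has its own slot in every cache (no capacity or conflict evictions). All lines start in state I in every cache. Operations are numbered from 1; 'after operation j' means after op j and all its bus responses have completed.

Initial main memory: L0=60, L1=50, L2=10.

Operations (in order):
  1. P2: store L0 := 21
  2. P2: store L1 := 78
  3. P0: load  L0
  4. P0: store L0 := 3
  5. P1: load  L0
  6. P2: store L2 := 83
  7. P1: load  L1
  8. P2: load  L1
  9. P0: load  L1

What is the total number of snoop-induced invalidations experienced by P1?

step 1: P2: store L0 := 21  ⟶  IIM  (L0)  txn=BusRdX  M[L0]=60
step 2: P2: store L1 := 78  ⟶  IIM  (L1)  txn=BusRdX  M[L1]=50
step 3: P0: load  L0  ⟶  SIS  (L0)  txn=BusRd+Flush  M[L0]=21
step 4: P0: store L0 := 3  ⟶  MII  (L0)  txn=BusRdX  M[L0]=21
step 5: P1: load  L0  ⟶  SSI  (L0)  txn=BusRd+Flush  M[L0]=3
step 6: P2: store L2 := 83  ⟶  IIM  (L2)  txn=BusRdX  M[L2]=10
step 7: P1: load  L1  ⟶  ISS  (L1)  txn=BusRd+Flush  M[L1]=78
step 8: P2: load  L1  ⟶  ISS  (L1)  txn=∅  M[L1]=78
step 9: P0: load  L1  ⟶  SSS  (L1)  txn=BusRd  M[L1]=78

invalidations = 0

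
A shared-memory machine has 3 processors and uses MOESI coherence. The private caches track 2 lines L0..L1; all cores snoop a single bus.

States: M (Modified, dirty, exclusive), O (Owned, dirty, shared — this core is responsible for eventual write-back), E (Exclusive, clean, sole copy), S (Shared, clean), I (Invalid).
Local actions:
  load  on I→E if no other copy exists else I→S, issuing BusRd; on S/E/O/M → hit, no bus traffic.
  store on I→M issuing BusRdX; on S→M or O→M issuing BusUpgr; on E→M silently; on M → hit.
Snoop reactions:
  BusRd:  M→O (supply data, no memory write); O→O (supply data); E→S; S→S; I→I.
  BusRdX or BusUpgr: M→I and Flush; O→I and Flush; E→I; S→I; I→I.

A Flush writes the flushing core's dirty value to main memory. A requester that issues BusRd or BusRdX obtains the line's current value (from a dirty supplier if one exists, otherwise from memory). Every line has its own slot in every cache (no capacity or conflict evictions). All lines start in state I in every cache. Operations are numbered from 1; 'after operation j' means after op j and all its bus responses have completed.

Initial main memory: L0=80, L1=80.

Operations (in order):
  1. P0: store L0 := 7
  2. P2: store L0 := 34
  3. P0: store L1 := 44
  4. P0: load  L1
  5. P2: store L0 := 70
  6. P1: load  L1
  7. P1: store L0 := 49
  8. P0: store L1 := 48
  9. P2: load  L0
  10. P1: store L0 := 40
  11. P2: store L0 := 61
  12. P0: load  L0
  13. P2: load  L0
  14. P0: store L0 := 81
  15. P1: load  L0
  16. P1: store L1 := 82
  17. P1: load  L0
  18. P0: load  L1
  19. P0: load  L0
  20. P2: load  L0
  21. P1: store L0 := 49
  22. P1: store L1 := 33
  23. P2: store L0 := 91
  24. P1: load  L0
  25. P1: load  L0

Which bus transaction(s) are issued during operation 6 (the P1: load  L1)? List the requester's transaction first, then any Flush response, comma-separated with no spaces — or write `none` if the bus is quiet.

  op1 P0: store L0 := 7 → M/I/I on L0; bus BusRdX; mem=80
  op2 P2: store L0 := 34 → I/I/M on L0; bus BusRdX Flush; mem=7
  op3 P0: store L1 := 44 → M/I/I on L1; bus BusRdX; mem=80
  op4 P0: load  L1 → M/I/I on L1; bus (none); mem=80
  op5 P2: store L0 := 70 → I/I/M on L0; bus (none); mem=7
  op6 P1: load  L1 → O/S/I on L1; bus BusRd; mem=80
  op7 P1: store L0 := 49 → I/M/I on L0; bus BusRdX Flush; mem=70
  op8 P0: store L1 := 48 → M/I/I on L1; bus BusUpgr; mem=80
  op9 P2: load  L0 → I/O/S on L0; bus BusRd; mem=70
  op10 P1: store L0 := 40 → I/M/I on L0; bus BusUpgr; mem=70
  op11 P2: store L0 := 61 → I/I/M on L0; bus BusRdX Flush; mem=40
  op12 P0: load  L0 → S/I/O on L0; bus BusRd; mem=40
  op13 P2: load  L0 → S/I/O on L0; bus (none); mem=40
  op14 P0: store L0 := 81 → M/I/I on L0; bus BusUpgr Flush; mem=61
  op15 P1: load  L0 → O/S/I on L0; bus BusRd; mem=61
  op16 P1: store L1 := 82 → I/M/I on L1; bus BusRdX Flush; mem=48
  op17 P1: load  L0 → O/S/I on L0; bus (none); mem=61
  op18 P0: load  L1 → S/O/I on L1; bus BusRd; mem=48
  op19 P0: load  L0 → O/S/I on L0; bus (none); mem=61
  op20 P2: load  L0 → O/S/S on L0; bus BusRd; mem=61
  op21 P1: store L0 := 49 → I/M/I on L0; bus BusUpgr Flush; mem=81
  op22 P1: store L1 := 33 → I/M/I on L1; bus BusUpgr; mem=48
  op23 P2: store L0 := 91 → I/I/M on L0; bus BusRdX Flush; mem=49
  op24 P1: load  L0 → I/S/O on L0; bus BusRd; mem=49
  op25 P1: load  L0 → I/S/O on L0; bus (none); mem=49

bus = BusRd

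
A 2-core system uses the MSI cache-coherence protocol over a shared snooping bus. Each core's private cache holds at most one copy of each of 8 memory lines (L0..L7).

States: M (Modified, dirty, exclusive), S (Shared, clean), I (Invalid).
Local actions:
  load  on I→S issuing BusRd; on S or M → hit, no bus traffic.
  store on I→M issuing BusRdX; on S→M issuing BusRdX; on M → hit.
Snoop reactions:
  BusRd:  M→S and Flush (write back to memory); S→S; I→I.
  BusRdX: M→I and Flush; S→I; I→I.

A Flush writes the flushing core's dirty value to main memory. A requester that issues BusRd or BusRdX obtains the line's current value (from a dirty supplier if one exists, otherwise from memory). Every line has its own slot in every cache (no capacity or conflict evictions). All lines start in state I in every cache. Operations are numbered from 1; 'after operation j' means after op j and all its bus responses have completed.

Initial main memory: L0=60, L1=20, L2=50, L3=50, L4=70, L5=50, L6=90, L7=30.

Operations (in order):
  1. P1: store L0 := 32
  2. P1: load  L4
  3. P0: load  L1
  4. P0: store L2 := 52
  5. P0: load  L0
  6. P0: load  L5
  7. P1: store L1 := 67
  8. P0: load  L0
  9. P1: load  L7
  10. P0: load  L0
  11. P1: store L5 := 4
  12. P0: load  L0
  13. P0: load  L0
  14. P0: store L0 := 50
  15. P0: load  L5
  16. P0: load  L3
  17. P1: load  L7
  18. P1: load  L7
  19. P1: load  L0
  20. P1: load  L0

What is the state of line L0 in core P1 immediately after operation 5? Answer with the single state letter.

state = S

step 1: P1: store L0 := 32  ⟶  IM  (L0)  txn=BusRdX  M[L0]=60
step 2: P1: load  L4  ⟶  IS  (L4)  txn=BusRd  M[L4]=70
step 3: P0: load  L1  ⟶  SI  (L1)  txn=BusRd  M[L1]=20
step 4: P0: store L2 := 52  ⟶  MI  (L2)  txn=BusRdX  M[L2]=50
step 5: P0: load  L0  ⟶  SS  (L0)  txn=BusRd+Flush  M[L0]=32
step 6: P0: load  L5  ⟶  SI  (L5)  txn=BusRd  M[L5]=50
step 7: P1: store L1 := 67  ⟶  IM  (L1)  txn=BusRdX  M[L1]=20
step 8: P0: load  L0  ⟶  SS  (L0)  txn=∅  M[L0]=32
step 9: P1: load  L7  ⟶  IS  (L7)  txn=BusRd  M[L7]=30
step 10: P0: load  L0  ⟶  SS  (L0)  txn=∅  M[L0]=32
step 11: P1: store L5 := 4  ⟶  IM  (L5)  txn=BusRdX  M[L5]=50
step 12: P0: load  L0  ⟶  SS  (L0)  txn=∅  M[L0]=32
step 13: P0: load  L0  ⟶  SS  (L0)  txn=∅  M[L0]=32
step 14: P0: store L0 := 50  ⟶  MI  (L0)  txn=BusRdX  M[L0]=32
step 15: P0: load  L5  ⟶  SS  (L5)  txn=BusRd+Flush  M[L5]=4
step 16: P0: load  L3  ⟶  SI  (L3)  txn=BusRd  M[L3]=50
step 17: P1: load  L7  ⟶  IS  (L7)  txn=∅  M[L7]=30
step 18: P1: load  L7  ⟶  IS  (L7)  txn=∅  M[L7]=30
step 19: P1: load  L0  ⟶  SS  (L0)  txn=BusRd+Flush  M[L0]=50
step 20: P1: load  L0  ⟶  SS  (L0)  txn=∅  M[L0]=50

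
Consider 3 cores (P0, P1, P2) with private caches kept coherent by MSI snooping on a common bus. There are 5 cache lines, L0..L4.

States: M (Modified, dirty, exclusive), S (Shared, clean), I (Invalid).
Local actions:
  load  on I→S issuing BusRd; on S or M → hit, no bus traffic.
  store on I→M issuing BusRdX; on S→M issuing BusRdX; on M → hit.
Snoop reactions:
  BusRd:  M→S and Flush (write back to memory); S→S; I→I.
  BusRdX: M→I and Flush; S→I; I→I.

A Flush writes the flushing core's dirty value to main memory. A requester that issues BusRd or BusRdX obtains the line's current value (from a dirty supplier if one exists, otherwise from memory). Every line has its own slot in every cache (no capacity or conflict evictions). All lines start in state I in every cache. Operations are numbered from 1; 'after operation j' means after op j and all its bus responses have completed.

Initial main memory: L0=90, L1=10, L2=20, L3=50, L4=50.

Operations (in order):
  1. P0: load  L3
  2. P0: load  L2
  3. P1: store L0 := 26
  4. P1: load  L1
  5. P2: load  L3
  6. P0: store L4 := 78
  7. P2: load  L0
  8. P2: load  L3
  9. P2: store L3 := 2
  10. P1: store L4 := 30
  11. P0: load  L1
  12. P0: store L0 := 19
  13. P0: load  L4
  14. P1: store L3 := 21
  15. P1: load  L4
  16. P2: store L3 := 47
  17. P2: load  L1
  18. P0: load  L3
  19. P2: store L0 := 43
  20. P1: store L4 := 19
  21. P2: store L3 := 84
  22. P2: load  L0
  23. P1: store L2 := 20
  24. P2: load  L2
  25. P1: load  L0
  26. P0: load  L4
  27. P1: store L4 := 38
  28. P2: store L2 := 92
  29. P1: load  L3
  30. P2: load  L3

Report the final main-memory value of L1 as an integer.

memory[L1] = 10

[1] P0: load  L3 | P0:S(50), P1:I, P2:I | bus: BusRd
[2] P0: load  L2 | P0:S(20), P1:I, P2:I | bus: BusRd
[3] P1: store L0 := 26 | P0:I, P1:M(26), P2:I | bus: BusRdX
[4] P1: load  L1 | P0:I, P1:S(10), P2:I | bus: BusRd
[5] P2: load  L3 | P0:S(50), P1:I, P2:S(50) | bus: BusRd
[6] P0: store L4 := 78 | P0:M(78), P1:I, P2:I | bus: BusRdX
[7] P2: load  L0 | P0:I, P1:S(26), P2:S(26) | bus: BusRd,Flush
[8] P2: load  L3 | P0:S(50), P1:I, P2:S(50) | bus: none
[9] P2: store L3 := 2 | P0:I, P1:I, P2:M(2) | bus: BusRdX
[10] P1: store L4 := 30 | P0:I, P1:M(30), P2:I | bus: BusRdX,Flush
[11] P0: load  L1 | P0:S(10), P1:S(10), P2:I | bus: BusRd
[12] P0: store L0 := 19 | P0:M(19), P1:I, P2:I | bus: BusRdX
[13] P0: load  L4 | P0:S(30), P1:S(30), P2:I | bus: BusRd,Flush
[14] P1: store L3 := 21 | P0:I, P1:M(21), P2:I | bus: BusRdX,Flush
[15] P1: load  L4 | P0:S(30), P1:S(30), P2:I | bus: none
[16] P2: store L3 := 47 | P0:I, P1:I, P2:M(47) | bus: BusRdX,Flush
[17] P2: load  L1 | P0:S(10), P1:S(10), P2:S(10) | bus: BusRd
[18] P0: load  L3 | P0:S(47), P1:I, P2:S(47) | bus: BusRd,Flush
[19] P2: store L0 := 43 | P0:I, P1:I, P2:M(43) | bus: BusRdX,Flush
[20] P1: store L4 := 19 | P0:I, P1:M(19), P2:I | bus: BusRdX
[21] P2: store L3 := 84 | P0:I, P1:I, P2:M(84) | bus: BusRdX
[22] P2: load  L0 | P0:I, P1:I, P2:M(43) | bus: none
[23] P1: store L2 := 20 | P0:I, P1:M(20), P2:I | bus: BusRdX
[24] P2: load  L2 | P0:I, P1:S(20), P2:S(20) | bus: BusRd,Flush
[25] P1: load  L0 | P0:I, P1:S(43), P2:S(43) | bus: BusRd,Flush
[26] P0: load  L4 | P0:S(19), P1:S(19), P2:I | bus: BusRd,Flush
[27] P1: store L4 := 38 | P0:I, P1:M(38), P2:I | bus: BusRdX
[28] P2: store L2 := 92 | P0:I, P1:I, P2:M(92) | bus: BusRdX
[29] P1: load  L3 | P0:I, P1:S(84), P2:S(84) | bus: BusRd,Flush
[30] P2: load  L3 | P0:I, P1:S(84), P2:S(84) | bus: none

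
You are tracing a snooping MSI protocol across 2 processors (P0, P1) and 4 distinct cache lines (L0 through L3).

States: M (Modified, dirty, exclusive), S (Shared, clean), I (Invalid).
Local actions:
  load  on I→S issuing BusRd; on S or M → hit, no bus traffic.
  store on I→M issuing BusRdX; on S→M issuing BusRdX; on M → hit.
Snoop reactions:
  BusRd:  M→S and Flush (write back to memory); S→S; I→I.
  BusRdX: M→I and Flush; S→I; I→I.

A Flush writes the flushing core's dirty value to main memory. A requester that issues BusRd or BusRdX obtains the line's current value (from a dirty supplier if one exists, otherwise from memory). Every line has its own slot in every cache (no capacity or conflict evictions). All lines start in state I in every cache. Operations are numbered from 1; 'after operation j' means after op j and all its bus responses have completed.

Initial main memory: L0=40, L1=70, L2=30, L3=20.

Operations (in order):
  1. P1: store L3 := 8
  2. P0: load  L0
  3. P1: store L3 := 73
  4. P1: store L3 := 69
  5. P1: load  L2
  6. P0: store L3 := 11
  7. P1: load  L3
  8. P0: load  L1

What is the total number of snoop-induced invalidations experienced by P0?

invalidations = 0

1. P1: store L3 := 8  bus=[BusRdX]  L3: P0=I P1=M  mem[L3]=20
2. P0: load  L0  bus=[BusRd]  L0: P0=S P1=I  mem[L0]=40
3. P1: store L3 := 73  bus=[-]  L3: P0=I P1=M  mem[L3]=20
4. P1: store L3 := 69  bus=[-]  L3: P0=I P1=M  mem[L3]=20
5. P1: load  L2  bus=[BusRd]  L2: P0=I P1=S  mem[L2]=30
6. P0: store L3 := 11  bus=[BusRdX,Flush]  L3: P0=M P1=I  mem[L3]=69
7. P1: load  L3  bus=[BusRd,Flush]  L3: P0=S P1=S  mem[L3]=11
8. P0: load  L1  bus=[BusRd]  L1: P0=S P1=I  mem[L1]=70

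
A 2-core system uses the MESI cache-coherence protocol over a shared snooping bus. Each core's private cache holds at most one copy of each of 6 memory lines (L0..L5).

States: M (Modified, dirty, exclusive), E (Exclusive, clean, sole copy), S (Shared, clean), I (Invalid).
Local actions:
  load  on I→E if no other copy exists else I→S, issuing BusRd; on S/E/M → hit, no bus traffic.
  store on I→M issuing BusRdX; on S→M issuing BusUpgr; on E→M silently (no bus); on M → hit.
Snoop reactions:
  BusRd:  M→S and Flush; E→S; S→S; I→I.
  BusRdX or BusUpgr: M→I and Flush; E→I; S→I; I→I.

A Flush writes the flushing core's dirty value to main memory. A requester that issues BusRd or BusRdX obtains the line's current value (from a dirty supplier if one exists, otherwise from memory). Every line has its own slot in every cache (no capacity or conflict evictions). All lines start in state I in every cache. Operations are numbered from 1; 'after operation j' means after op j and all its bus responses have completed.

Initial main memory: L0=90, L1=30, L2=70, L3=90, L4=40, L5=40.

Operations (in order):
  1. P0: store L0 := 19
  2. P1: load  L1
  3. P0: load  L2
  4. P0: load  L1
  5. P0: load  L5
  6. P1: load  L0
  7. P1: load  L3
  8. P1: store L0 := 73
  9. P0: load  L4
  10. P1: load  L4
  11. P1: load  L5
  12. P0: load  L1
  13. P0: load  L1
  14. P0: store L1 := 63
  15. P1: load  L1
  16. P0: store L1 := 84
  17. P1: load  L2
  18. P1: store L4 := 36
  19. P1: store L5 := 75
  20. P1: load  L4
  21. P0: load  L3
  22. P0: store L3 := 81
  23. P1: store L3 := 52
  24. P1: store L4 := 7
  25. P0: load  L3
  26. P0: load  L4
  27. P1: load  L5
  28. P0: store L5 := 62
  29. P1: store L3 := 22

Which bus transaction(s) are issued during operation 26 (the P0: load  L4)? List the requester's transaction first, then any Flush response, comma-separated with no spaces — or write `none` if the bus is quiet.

  op1 P0: store L0 := 19 → M/I on L0; bus BusRdX; mem=90
  op2 P1: load  L1 → I/E on L1; bus BusRd; mem=30
  op3 P0: load  L2 → E/I on L2; bus BusRd; mem=70
  op4 P0: load  L1 → S/S on L1; bus BusRd; mem=30
  op5 P0: load  L5 → E/I on L5; bus BusRd; mem=40
  op6 P1: load  L0 → S/S on L0; bus BusRd Flush; mem=19
  op7 P1: load  L3 → I/E on L3; bus BusRd; mem=90
  op8 P1: store L0 := 73 → I/M on L0; bus BusUpgr; mem=19
  op9 P0: load  L4 → E/I on L4; bus BusRd; mem=40
  op10 P1: load  L4 → S/S on L4; bus BusRd; mem=40
  op11 P1: load  L5 → S/S on L5; bus BusRd; mem=40
  op12 P0: load  L1 → S/S on L1; bus (none); mem=30
  op13 P0: load  L1 → S/S on L1; bus (none); mem=30
  op14 P0: store L1 := 63 → M/I on L1; bus BusUpgr; mem=30
  op15 P1: load  L1 → S/S on L1; bus BusRd Flush; mem=63
  op16 P0: store L1 := 84 → M/I on L1; bus BusUpgr; mem=63
  op17 P1: load  L2 → S/S on L2; bus BusRd; mem=70
  op18 P1: store L4 := 36 → I/M on L4; bus BusUpgr; mem=40
  op19 P1: store L5 := 75 → I/M on L5; bus BusUpgr; mem=40
  op20 P1: load  L4 → I/M on L4; bus (none); mem=40
  op21 P0: load  L3 → S/S on L3; bus BusRd; mem=90
  op22 P0: store L3 := 81 → M/I on L3; bus BusUpgr; mem=90
  op23 P1: store L3 := 52 → I/M on L3; bus BusRdX Flush; mem=81
  op24 P1: store L4 := 7 → I/M on L4; bus (none); mem=40
  op25 P0: load  L3 → S/S on L3; bus BusRd Flush; mem=52
  op26 P0: load  L4 → S/S on L4; bus BusRd Flush; mem=7
  op27 P1: load  L5 → I/M on L5; bus (none); mem=40
  op28 P0: store L5 := 62 → M/I on L5; bus BusRdX Flush; mem=75
  op29 P1: store L3 := 22 → I/M on L3; bus BusUpgr; mem=52

bus = BusRd,Flush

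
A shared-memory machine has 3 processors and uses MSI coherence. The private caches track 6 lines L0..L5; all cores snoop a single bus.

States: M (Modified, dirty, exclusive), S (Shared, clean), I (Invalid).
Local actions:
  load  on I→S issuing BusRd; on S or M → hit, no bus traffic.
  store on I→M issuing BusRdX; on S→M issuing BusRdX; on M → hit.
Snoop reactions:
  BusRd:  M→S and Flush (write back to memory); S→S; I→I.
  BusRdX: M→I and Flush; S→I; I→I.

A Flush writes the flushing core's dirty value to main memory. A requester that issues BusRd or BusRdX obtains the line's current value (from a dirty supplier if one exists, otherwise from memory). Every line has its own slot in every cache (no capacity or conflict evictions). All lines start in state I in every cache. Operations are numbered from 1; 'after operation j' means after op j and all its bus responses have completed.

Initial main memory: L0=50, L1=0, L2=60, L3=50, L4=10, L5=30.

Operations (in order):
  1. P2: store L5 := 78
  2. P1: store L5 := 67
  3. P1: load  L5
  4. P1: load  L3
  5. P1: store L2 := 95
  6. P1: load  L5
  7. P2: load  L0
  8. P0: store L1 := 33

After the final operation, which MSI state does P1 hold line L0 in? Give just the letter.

step 1: P2: store L5 := 78  ⟶  IIM  (L5)  txn=BusRdX  M[L5]=30
step 2: P1: store L5 := 67  ⟶  IMI  (L5)  txn=BusRdX+Flush  M[L5]=78
step 3: P1: load  L5  ⟶  IMI  (L5)  txn=∅  M[L5]=78
step 4: P1: load  L3  ⟶  ISI  (L3)  txn=BusRd  M[L3]=50
step 5: P1: store L2 := 95  ⟶  IMI  (L2)  txn=BusRdX  M[L2]=60
step 6: P1: load  L5  ⟶  IMI  (L5)  txn=∅  M[L5]=78
step 7: P2: load  L0  ⟶  IIS  (L0)  txn=BusRd  M[L0]=50
step 8: P0: store L1 := 33  ⟶  MII  (L1)  txn=BusRdX  M[L1]=0

state = I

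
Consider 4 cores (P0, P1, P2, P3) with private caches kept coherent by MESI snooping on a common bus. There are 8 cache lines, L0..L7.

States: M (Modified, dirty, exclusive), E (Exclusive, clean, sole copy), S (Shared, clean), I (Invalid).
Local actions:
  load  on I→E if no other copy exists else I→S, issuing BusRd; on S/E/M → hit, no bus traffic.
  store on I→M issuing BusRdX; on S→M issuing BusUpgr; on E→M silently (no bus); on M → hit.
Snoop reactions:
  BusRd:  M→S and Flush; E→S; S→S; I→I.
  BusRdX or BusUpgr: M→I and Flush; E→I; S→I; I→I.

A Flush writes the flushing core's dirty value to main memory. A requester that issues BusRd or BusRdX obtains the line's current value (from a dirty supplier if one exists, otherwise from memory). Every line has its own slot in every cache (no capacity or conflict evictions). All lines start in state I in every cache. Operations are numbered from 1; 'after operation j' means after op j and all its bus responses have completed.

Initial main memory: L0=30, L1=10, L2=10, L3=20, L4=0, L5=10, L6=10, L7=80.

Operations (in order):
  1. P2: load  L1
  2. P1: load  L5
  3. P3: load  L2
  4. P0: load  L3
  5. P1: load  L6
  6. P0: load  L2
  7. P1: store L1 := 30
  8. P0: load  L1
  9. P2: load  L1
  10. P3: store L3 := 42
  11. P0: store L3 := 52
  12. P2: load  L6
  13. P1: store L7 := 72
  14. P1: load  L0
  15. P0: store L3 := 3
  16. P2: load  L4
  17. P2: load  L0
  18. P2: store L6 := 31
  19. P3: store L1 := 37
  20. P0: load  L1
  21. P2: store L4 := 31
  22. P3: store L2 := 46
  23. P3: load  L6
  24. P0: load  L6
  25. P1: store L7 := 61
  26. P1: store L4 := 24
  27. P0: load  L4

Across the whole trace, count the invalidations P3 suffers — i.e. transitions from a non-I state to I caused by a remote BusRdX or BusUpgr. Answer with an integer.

  op1 P2: load  L1 → I/I/E/I on L1; bus BusRd; mem=10
  op2 P1: load  L5 → I/E/I/I on L5; bus BusRd; mem=10
  op3 P3: load  L2 → I/I/I/E on L2; bus BusRd; mem=10
  op4 P0: load  L3 → E/I/I/I on L3; bus BusRd; mem=20
  op5 P1: load  L6 → I/E/I/I on L6; bus BusRd; mem=10
  op6 P0: load  L2 → S/I/I/S on L2; bus BusRd; mem=10
  op7 P1: store L1 := 30 → I/M/I/I on L1; bus BusRdX; mem=10
  op8 P0: load  L1 → S/S/I/I on L1; bus BusRd Flush; mem=30
  op9 P2: load  L1 → S/S/S/I on L1; bus BusRd; mem=30
  op10 P3: store L3 := 42 → I/I/I/M on L3; bus BusRdX; mem=20
  op11 P0: store L3 := 52 → M/I/I/I on L3; bus BusRdX Flush; mem=42
  op12 P2: load  L6 → I/S/S/I on L6; bus BusRd; mem=10
  op13 P1: store L7 := 72 → I/M/I/I on L7; bus BusRdX; mem=80
  op14 P1: load  L0 → I/E/I/I on L0; bus BusRd; mem=30
  op15 P0: store L3 := 3 → M/I/I/I on L3; bus (none); mem=42
  op16 P2: load  L4 → I/I/E/I on L4; bus BusRd; mem=0
  op17 P2: load  L0 → I/S/S/I on L0; bus BusRd; mem=30
  op18 P2: store L6 := 31 → I/I/M/I on L6; bus BusUpgr; mem=10
  op19 P3: store L1 := 37 → I/I/I/M on L1; bus BusRdX; mem=30
  op20 P0: load  L1 → S/I/I/S on L1; bus BusRd Flush; mem=37
  op21 P2: store L4 := 31 → I/I/M/I on L4; bus (none); mem=0
  op22 P3: store L2 := 46 → I/I/I/M on L2; bus BusUpgr; mem=10
  op23 P3: load  L6 → I/I/S/S on L6; bus BusRd Flush; mem=31
  op24 P0: load  L6 → S/I/S/S on L6; bus BusRd; mem=31
  op25 P1: store L7 := 61 → I/M/I/I on L7; bus (none); mem=80
  op26 P1: store L4 := 24 → I/M/I/I on L4; bus BusRdX Flush; mem=31
  op27 P0: load  L4 → S/S/I/I on L4; bus BusRd Flush; mem=24

invalidations = 1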